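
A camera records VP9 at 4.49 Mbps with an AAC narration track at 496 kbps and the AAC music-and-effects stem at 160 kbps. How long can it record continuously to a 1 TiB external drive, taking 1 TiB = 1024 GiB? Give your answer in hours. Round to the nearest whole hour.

475 hours

Audio total: 496 + 160 = 656 kbps = 0.656 Mbps.
Total bitrate: 4.49 + 0.656 = 5.146 Mbps.
Capacity: 1 TiB = 8,796,093 Mb.
Recording time: 8,796,093 / 5.146 = 1,709,307 s ≈ 475 hours.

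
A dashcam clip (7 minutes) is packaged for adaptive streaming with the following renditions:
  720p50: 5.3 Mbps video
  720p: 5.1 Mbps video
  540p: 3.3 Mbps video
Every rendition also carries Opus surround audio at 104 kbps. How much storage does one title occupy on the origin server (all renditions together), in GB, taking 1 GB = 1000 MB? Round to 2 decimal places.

7 min = 420 s
Audio: 104 kbps = 0.104 Mbps.
Sum of rendition bitrates: (5.3+0.104) + (5.1+0.104) + (3.3+0.104) = 14.012 Mbps.
× 420 s = 5,885 Mb = 735.6 MB = 0.7356 GB.

0.74 GB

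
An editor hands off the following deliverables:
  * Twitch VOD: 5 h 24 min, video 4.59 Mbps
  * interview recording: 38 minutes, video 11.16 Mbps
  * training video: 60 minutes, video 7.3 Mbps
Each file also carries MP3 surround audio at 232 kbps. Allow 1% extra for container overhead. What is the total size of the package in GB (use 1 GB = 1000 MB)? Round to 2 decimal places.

Audio: 232 kbps = 0.232 Mbps.
Twitch VOD: 4.822 Mbps × 19440 s × 1.01 = 94677.1 Mb
interview recording: 11.392 Mbps × 2280 s × 1.01 = 26233.5 Mb
training video: 7.532 Mbps × 3600 s × 1.01 = 27386.4 Mb
Total: 148296.9 Mb = 18537.1 MB.
= 18.54 GB.

18.54 GB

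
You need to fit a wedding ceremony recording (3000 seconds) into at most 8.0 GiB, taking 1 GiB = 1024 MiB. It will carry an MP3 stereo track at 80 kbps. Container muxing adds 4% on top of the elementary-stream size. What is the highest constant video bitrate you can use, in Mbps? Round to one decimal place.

21.9 Mbps

Budget: 8.0 GiB = 68719.5 Mb.
Stream payload after overhead: 68719.5 / 1.04 = 66076.4 Mb.
Total bitrate budget: 66076.4 Mb / 3000 s = 22.025 Mbps.
Audio: 80 kbps = 0.080 Mbps.
Video: 22.025 − 0.080 = 21.945 Mbps.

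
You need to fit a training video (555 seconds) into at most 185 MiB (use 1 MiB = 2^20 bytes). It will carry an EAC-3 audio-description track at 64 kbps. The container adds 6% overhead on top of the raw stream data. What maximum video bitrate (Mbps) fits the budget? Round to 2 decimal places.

Budget: 185 MiB = 1551.9 Mb.
Stream payload after overhead: 1551.9 / 1.06 = 1464.0 Mb.
Total bitrate budget: 1464.0 Mb / 555 s = 2.638 Mbps.
Audio: 64 kbps = 0.064 Mbps.
Video: 2.638 − 0.064 = 2.574 Mbps.

2.57 Mbps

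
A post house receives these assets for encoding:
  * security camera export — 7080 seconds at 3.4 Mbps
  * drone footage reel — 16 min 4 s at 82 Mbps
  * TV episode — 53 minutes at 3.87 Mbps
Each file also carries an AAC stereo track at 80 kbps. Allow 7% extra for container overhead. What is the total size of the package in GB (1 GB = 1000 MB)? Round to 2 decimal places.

Audio: 80 kbps = 0.080 Mbps.
security camera export: 3.480 Mbps × 7080 s × 1.07 = 26363.1 Mb
drone footage reel: 82.080 Mbps × 964 s × 1.07 = 84663.9 Mb
TV episode: 3.950 Mbps × 3180 s × 1.07 = 13440.3 Mb
Total: 124467.2 Mb = 15558.4 MB.
= 15.56 GB.

15.56 GB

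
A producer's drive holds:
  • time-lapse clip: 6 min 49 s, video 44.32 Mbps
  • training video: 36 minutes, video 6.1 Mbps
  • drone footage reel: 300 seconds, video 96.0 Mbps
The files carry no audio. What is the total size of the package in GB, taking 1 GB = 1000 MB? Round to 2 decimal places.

7.51 GB

time-lapse clip: 44.320 Mbps × 409 s = 18126.9 Mb
training video: 6.100 Mbps × 2160 s = 13176.0 Mb
drone footage reel: 96.000 Mbps × 300 s = 28800.0 Mb
Total: 60102.9 Mb = 7512.9 MB.
= 7.513 GB.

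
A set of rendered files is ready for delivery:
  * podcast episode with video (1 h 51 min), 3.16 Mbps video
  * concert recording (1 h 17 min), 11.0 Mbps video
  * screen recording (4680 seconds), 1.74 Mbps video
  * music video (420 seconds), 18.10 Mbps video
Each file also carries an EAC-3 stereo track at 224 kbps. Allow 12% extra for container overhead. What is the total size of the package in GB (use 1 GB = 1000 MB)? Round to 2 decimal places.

Audio: 224 kbps = 0.224 Mbps.
podcast episode with video: 3.384 Mbps × 6660 s × 1.12 = 25241.9 Mb
concert recording: 11.224 Mbps × 4620 s × 1.12 = 58077.5 Mb
screen recording: 1.964 Mbps × 4680 s × 1.12 = 10294.5 Mb
music video: 18.324 Mbps × 420 s × 1.12 = 8619.6 Mb
Total: 102233.5 Mb = 12779.2 MB.
= 12.78 GB.

12.78 GB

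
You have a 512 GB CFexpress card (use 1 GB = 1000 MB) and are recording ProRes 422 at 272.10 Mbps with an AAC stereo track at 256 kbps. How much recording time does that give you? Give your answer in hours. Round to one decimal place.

Audio: 256 kbps = 0.256 Mbps.
Total bitrate: 272.10 + 0.256 = 272.356 Mbps.
Capacity: 512 GB = 4,096,000 Mb.
Recording time: 4,096,000 / 272.356 = 15,039 s ≈ 4.18 hours.

4.2 hours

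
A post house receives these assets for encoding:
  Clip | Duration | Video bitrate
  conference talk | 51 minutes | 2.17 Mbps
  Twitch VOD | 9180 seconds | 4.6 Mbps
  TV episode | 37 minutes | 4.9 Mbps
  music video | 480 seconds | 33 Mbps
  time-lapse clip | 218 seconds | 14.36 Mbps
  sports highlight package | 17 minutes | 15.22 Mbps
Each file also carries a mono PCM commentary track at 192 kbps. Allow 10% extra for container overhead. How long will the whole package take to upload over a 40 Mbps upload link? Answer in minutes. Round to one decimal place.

Audio: 192 kbps = 0.192 Mbps.
conference talk: 2.362 Mbps × 3060 s × 1.10 = 7950.5 Mb
Twitch VOD: 4.792 Mbps × 9180 s × 1.10 = 48389.6 Mb
TV episode: 5.092 Mbps × 2220 s × 1.10 = 12434.7 Mb
music video: 33.192 Mbps × 480 s × 1.10 = 17525.4 Mb
time-lapse clip: 14.552 Mbps × 218 s × 1.10 = 3489.6 Mb
sports highlight package: 15.412 Mbps × 1020 s × 1.10 = 17292.3 Mb
Total: 107082.0 Mb = 13385.2 MB.
At 40 Mbps: 107082.0 / 40 = 2677 s ≈ 44.6 minutes.

44.6 minutes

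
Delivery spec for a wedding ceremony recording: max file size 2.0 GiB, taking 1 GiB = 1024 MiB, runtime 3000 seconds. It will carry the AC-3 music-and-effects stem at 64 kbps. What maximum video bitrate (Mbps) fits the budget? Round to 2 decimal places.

Budget: 2.0 GiB = 17179.9 Mb.
Total bitrate budget: 17179.9 Mb / 3000 s = 5.727 Mbps.
Audio: 64 kbps = 0.064 Mbps.
Video: 5.727 − 0.064 = 5.663 Mbps.

5.66 Mbps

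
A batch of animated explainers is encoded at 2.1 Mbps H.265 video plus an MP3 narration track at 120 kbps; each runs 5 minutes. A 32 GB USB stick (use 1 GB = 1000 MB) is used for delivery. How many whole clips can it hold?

5 min = 300 s
Audio: 120 kbps = 0.120 Mbps.
Total bitrate: 2.220 Mbps.
Per item: 2.220 Mbps × 300 s = 666.0 Mb = 83.25 MB.
Capacity: 32 GB = 256,000 Mb; 384.38 items → 384 complete.

384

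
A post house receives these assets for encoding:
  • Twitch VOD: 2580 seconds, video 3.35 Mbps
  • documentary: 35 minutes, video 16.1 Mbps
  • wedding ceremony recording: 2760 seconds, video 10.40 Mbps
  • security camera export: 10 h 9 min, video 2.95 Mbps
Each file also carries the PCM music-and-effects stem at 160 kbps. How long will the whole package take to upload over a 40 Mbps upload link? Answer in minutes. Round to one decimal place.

Audio: 160 kbps = 0.160 Mbps.
Twitch VOD: 3.510 Mbps × 2580 s = 9055.8 Mb
documentary: 16.260 Mbps × 2100 s = 34146.0 Mb
wedding ceremony recording: 10.560 Mbps × 2760 s = 29145.6 Mb
security camera export: 3.110 Mbps × 36540 s = 113639.4 Mb
Total: 185986.8 Mb = 23248.3 MB.
At 40 Mbps: 185986.8 / 40 = 4650 s ≈ 77.5 minutes.

77.5 minutes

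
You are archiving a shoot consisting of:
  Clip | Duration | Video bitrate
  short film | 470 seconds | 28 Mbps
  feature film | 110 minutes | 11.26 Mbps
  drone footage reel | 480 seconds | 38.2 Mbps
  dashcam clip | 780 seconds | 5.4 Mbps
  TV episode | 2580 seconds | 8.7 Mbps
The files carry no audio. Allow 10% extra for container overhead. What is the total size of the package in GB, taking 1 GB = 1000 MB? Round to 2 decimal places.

18.21 GB

short film: 28.000 Mbps × 470 s × 1.10 = 14476.0 Mb
feature film: 11.260 Mbps × 6600 s × 1.10 = 81747.6 Mb
drone footage reel: 38.200 Mbps × 480 s × 1.10 = 20169.6 Mb
dashcam clip: 5.400 Mbps × 780 s × 1.10 = 4633.2 Mb
TV episode: 8.700 Mbps × 2580 s × 1.10 = 24690.6 Mb
Total: 145717.0 Mb = 18214.6 MB.
= 18.21 GB.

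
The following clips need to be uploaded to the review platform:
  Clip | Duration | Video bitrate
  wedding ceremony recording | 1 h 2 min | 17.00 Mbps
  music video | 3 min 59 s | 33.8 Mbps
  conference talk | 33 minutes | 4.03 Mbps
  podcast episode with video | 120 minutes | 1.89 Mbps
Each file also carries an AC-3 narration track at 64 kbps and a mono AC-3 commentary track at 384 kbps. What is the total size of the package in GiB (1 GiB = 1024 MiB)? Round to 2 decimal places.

11.50 GiB

Audio total: 64 + 384 = 448 kbps = 0.448 Mbps.
wedding ceremony recording: 17.448 Mbps × 3720 s = 64906.6 Mb
music video: 34.248 Mbps × 239 s = 8185.3 Mb
conference talk: 4.478 Mbps × 1980 s = 8866.4 Mb
podcast episode with video: 2.338 Mbps × 7200 s = 16833.6 Mb
Total: 98791.9 Mb = 12349.0 MB.
= 11.50 GiB.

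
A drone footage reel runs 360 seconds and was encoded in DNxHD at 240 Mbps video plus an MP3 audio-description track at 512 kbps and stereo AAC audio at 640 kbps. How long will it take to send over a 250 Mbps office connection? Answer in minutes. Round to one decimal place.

5.8 minutes

Audio total: 512 + 640 = 1152 kbps = 1.152 Mbps.
Total bitrate: 241.152 Mbps.
File: 241.152 Mbps × 360 s = 86814.7 Mb.
At 250 Mbps: 86814.7 / 250 = 347.3 s ≈ 5.79 minutes.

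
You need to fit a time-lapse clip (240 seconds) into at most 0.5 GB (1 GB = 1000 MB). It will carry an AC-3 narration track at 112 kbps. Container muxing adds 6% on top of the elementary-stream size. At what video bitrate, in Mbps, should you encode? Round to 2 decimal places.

Budget: 0.5 GB = 4000.0 Mb.
Stream payload after overhead: 4000.0 / 1.06 = 3773.6 Mb.
Total bitrate budget: 3773.6 Mb / 240 s = 15.723 Mbps.
Audio: 112 kbps = 0.112 Mbps.
Video: 15.723 − 0.112 = 15.611 Mbps.

15.61 Mbps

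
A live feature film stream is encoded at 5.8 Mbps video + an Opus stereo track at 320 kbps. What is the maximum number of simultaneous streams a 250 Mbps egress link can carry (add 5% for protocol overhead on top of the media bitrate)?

Audio: 320 kbps = 0.320 Mbps.
Per-viewer media rate: 6.120 Mbps.
On the wire with 5% overhead: 6.426 Mbps.
250 Mbps = 250.0 Mbps; 250.0 / 6.426 = 38.90 → 38 viewers.

38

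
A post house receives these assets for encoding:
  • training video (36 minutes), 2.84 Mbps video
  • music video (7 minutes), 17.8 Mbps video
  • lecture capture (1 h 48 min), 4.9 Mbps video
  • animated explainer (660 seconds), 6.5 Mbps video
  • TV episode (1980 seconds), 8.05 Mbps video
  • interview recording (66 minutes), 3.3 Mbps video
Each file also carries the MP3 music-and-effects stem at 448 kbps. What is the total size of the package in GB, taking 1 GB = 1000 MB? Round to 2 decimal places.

10.71 GB

Audio: 448 kbps = 0.448 Mbps.
training video: 3.288 Mbps × 2160 s = 7102.1 Mb
music video: 18.248 Mbps × 420 s = 7664.2 Mb
lecture capture: 5.348 Mbps × 6480 s = 34655.0 Mb
animated explainer: 6.948 Mbps × 660 s = 4585.7 Mb
TV episode: 8.498 Mbps × 1980 s = 16826.0 Mb
interview recording: 3.748 Mbps × 3960 s = 14842.1 Mb
Total: 85675.1 Mb = 10709.4 MB.
= 10.71 GB.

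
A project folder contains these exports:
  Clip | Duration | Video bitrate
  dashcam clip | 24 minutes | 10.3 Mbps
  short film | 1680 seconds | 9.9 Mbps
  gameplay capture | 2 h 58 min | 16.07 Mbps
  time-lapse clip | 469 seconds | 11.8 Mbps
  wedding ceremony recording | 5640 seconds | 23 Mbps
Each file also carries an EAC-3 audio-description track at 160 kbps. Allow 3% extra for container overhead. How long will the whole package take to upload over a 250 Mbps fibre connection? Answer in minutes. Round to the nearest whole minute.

Audio: 160 kbps = 0.160 Mbps.
dashcam clip: 10.460 Mbps × 1440 s × 1.03 = 15514.3 Mb
short film: 10.060 Mbps × 1680 s × 1.03 = 17407.8 Mb
gameplay capture: 16.230 Mbps × 10680 s × 1.03 = 178536.5 Mb
time-lapse clip: 11.960 Mbps × 469 s × 1.03 = 5777.5 Mb
wedding ceremony recording: 23.160 Mbps × 5640 s × 1.03 = 134541.1 Mb
Total: 351777.2 Mb = 43972.1 MB.
At 250 Mbps: 351777.2 / 250 = 1407 s ≈ 23.5 minutes.

23 minutes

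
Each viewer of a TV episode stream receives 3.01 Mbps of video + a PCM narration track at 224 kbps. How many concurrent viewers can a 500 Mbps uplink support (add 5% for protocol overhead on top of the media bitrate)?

Audio: 224 kbps = 0.224 Mbps.
Per-viewer media rate: 3.234 Mbps.
On the wire with 5% overhead: 3.396 Mbps.
500 Mbps = 500.0 Mbps; 500.0 / 3.396 = 147.25 → 147 viewers.

147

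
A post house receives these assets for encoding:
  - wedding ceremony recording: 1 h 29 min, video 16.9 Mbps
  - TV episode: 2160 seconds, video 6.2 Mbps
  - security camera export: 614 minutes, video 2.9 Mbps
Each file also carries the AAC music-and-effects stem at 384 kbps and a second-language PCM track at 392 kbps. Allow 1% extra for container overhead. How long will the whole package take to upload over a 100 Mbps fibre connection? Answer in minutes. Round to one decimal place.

Audio total: 384 + 392 = 776 kbps = 0.776 Mbps.
wedding ceremony recording: 17.676 Mbps × 5340 s × 1.01 = 95333.7 Mb
TV episode: 6.976 Mbps × 2160 s × 1.01 = 15218.8 Mb
security camera export: 3.676 Mbps × 36840 s × 1.01 = 136778.1 Mb
Total: 247330.7 Mb = 30916.3 MB.
At 100 Mbps: 247330.7 / 100 = 2473 s ≈ 41.2 minutes.

41.2 minutes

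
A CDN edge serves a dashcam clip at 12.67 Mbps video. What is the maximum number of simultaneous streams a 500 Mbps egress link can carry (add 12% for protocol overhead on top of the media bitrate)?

35

On the wire with 12% overhead: 14.190 Mbps.
500 Mbps = 500.0 Mbps; 500.0 / 14.190 = 35.24 → 35 viewers.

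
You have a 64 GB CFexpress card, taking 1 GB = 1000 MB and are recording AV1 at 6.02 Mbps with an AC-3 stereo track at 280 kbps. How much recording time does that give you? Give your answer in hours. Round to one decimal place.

22.6 hours

Audio: 280 kbps = 0.280 Mbps.
Total bitrate: 6.02 + 0.280 = 6.300 Mbps.
Capacity: 64 GB = 512,000 Mb.
Recording time: 512,000 / 6.300 = 81,270 s ≈ 22.6 hours.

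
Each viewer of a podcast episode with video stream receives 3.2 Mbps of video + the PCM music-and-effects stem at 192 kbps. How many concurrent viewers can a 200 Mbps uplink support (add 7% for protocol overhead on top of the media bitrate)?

55

Audio: 192 kbps = 0.192 Mbps.
Per-viewer media rate: 3.392 Mbps.
On the wire with 7% overhead: 3.629 Mbps.
200 Mbps = 200.0 Mbps; 200.0 / 3.629 = 55.10 → 55 viewers.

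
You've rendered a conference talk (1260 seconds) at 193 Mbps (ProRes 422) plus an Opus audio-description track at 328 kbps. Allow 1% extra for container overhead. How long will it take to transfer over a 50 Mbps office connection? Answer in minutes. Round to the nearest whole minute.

82 minutes

Audio: 328 kbps = 0.328 Mbps.
Total bitrate: 193.328 Mbps.
File: 193.328 Mbps × 1260 s = 243593.3 Mb.
With 1% container overhead: ×1.01. → 246029.2 Mb.
At 50 Mbps: 246029.2 / 50 = 4920.6 s ≈ 82 minutes.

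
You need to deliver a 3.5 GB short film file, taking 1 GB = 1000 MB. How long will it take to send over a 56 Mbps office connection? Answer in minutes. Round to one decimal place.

8.3 minutes

File: 3.5 GB = 28000.0 Mb.
At 56 Mbps: 28000.0 / 56 = 500.0 s ≈ 8.33 minutes.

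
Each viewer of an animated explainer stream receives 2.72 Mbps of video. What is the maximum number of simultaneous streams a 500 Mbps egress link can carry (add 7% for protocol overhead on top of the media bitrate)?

171

On the wire with 7% overhead: 2.910 Mbps.
500 Mbps = 500.0 Mbps; 500.0 / 2.910 = 171.80 → 171 viewers.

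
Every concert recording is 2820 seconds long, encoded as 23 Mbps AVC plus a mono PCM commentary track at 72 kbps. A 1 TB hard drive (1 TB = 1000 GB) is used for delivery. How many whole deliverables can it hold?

122

Audio: 72 kbps = 0.072 Mbps.
Total bitrate: 23.072 Mbps.
Per item: 23.072 Mbps × 2820 s = 65,063 Mb = 8,133 MB.
Capacity: 1 TB = 8,000,000 Mb; 122.96 items → 122 complete.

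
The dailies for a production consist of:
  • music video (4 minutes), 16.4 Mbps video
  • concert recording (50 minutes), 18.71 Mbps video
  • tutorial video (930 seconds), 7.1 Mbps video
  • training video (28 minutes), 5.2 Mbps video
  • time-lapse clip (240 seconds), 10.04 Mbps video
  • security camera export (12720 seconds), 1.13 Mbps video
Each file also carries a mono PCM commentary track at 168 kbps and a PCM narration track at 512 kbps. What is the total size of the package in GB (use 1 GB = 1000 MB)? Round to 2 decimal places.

13.12 GB

Audio total: 168 + 512 = 680 kbps = 0.680 Mbps.
music video: 17.080 Mbps × 240 s = 4099.2 Mb
concert recording: 19.390 Mbps × 3000 s = 58170.0 Mb
tutorial video: 7.780 Mbps × 930 s = 7235.4 Mb
training video: 5.880 Mbps × 1680 s = 9878.4 Mb
time-lapse clip: 10.720 Mbps × 240 s = 2572.8 Mb
security camera export: 1.810 Mbps × 12720 s = 23023.2 Mb
Total: 104979.0 Mb = 13122.4 MB.
= 13.12 GB.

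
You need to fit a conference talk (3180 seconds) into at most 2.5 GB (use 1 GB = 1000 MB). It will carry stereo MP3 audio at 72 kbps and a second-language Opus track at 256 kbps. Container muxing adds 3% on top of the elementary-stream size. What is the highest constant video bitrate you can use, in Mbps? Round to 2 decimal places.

Budget: 2.5 GB = 20000.0 Mb.
Stream payload after overhead: 20000.0 / 1.03 = 19417.5 Mb.
Total bitrate budget: 19417.5 Mb / 3180 s = 6.106 Mbps.
Audio total: 72 + 256 = 328 kbps = 0.328 Mbps.
Video: 6.106 − 0.328 = 5.778 Mbps.

5.78 Mbps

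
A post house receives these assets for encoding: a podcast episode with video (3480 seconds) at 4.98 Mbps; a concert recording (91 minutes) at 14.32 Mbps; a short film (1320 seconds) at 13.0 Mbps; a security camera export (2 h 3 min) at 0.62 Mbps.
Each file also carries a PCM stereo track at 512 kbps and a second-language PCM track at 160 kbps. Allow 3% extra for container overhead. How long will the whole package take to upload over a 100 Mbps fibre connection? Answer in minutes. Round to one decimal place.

Audio total: 512 + 160 = 672 kbps = 0.672 Mbps.
podcast episode with video: 5.652 Mbps × 3480 s × 1.03 = 20259.0 Mb
concert recording: 14.992 Mbps × 5460 s × 1.03 = 84312.0 Mb
short film: 13.672 Mbps × 1320 s × 1.03 = 18588.5 Mb
security camera export: 1.292 Mbps × 7380 s × 1.03 = 9821.0 Mb
Total: 132980.5 Mb = 16622.6 MB.
At 100 Mbps: 132980.5 / 100 = 1330 s ≈ 22.2 minutes.

22.2 minutes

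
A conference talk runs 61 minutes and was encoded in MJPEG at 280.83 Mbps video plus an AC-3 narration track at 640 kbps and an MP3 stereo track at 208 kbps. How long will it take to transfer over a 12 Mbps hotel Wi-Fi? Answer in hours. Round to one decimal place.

23.9 hours

61 min = 3660 s
Audio total: 640 + 208 = 848 kbps = 0.848 Mbps.
Total bitrate: 281.678 Mbps.
File: 281.678 Mbps × 3660 s = 1030941.5 Mb.
At 12 Mbps: 1030941.5 / 12 = 85911.8 s ≈ 23.9 hours.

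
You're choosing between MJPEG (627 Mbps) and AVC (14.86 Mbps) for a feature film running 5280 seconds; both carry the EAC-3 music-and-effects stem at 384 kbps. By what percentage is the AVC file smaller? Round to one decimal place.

Audio: 384 kbps = 0.384 Mbps.
MJPEG: 627.384 Mbps × 5280 s = 3312587.5 Mb = 385.636 GiB.
AVC: 15.244 Mbps × 5280 s = 80488.3 Mb = 9.370 GiB.
Reduction: (1 − 9.370/385.636) × 100 = 97.57%.

97.6%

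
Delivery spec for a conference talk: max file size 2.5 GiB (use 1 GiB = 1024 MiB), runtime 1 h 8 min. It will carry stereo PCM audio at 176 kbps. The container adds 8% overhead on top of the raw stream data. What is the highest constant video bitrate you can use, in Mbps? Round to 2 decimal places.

Budget: 2.5 GiB = 21474.8 Mb.
Stream payload after overhead: 21474.8 / 1.08 = 19884.1 Mb.
1 h 8 min = 68 min = 4080 s
Total bitrate budget: 19884.1 Mb / 4080 s = 4.874 Mbps.
Audio: 176 kbps = 0.176 Mbps.
Video: 4.874 − 0.176 = 4.698 Mbps.

4.70 Mbps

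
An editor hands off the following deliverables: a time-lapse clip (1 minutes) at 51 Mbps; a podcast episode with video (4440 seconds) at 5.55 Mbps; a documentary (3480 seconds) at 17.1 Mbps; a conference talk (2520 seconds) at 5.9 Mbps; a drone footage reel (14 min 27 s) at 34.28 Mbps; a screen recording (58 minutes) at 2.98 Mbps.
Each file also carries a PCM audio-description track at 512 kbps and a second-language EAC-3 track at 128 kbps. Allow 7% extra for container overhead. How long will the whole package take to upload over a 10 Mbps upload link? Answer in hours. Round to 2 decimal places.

Audio total: 512 + 128 = 640 kbps = 0.640 Mbps.
time-lapse clip: 51.640 Mbps × 60 s × 1.07 = 3315.3 Mb
podcast episode with video: 6.190 Mbps × 4440 s × 1.07 = 29407.5 Mb
documentary: 17.740 Mbps × 3480 s × 1.07 = 66056.7 Mb
conference talk: 6.540 Mbps × 2520 s × 1.07 = 17634.5 Mb
drone footage reel: 34.920 Mbps × 867 s × 1.07 = 32394.9 Mb
screen recording: 3.620 Mbps × 3480 s × 1.07 = 13479.4 Mb
Total: 162288.2 Mb = 20286.0 MB.
At 10 Mbps: 162288.2 / 10 = 16229 s ≈ 4.51 hours.

4.51 hours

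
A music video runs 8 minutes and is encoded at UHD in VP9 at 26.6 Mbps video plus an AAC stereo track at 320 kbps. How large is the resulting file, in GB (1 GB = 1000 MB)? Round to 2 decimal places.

8 min = 480 s
Audio: 320 kbps = 0.320 Mbps.
Total bitrate: 26.6 + 0.320 = 26.920 Mbps.
Stream data: 26.920 Mbps × 480 s = 12921.6 Mb.
12,922 Mb ÷ 8 = 1,615 MB → 1.615 GB.

1.62 GB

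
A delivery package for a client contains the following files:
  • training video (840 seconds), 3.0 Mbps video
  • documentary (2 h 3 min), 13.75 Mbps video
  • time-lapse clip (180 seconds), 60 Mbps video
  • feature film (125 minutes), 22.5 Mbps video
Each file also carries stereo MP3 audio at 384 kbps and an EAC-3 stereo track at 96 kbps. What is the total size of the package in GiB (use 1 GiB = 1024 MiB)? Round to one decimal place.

33.9 GiB

Audio total: 384 + 96 = 480 kbps = 0.480 Mbps.
training video: 3.480 Mbps × 840 s = 2923.2 Mb
documentary: 14.230 Mbps × 7380 s = 105017.4 Mb
time-lapse clip: 60.480 Mbps × 180 s = 10886.4 Mb
feature film: 22.980 Mbps × 7500 s = 172350.0 Mb
Total: 291177.0 Mb = 36397.1 MB.
= 33.90 GiB.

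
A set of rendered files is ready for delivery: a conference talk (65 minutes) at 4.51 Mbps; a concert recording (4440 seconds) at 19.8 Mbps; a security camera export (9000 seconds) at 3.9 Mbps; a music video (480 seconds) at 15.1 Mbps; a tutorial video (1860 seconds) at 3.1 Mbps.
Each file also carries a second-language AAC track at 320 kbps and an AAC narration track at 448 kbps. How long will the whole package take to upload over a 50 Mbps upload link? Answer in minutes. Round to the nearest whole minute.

56 minutes

Audio total: 320 + 448 = 768 kbps = 0.768 Mbps.
conference talk: 5.278 Mbps × 3900 s = 20584.2 Mb
concert recording: 20.568 Mbps × 4440 s = 91321.9 Mb
security camera export: 4.668 Mbps × 9000 s = 42012.0 Mb
music video: 15.868 Mbps × 480 s = 7616.6 Mb
tutorial video: 3.868 Mbps × 1860 s = 7194.5 Mb
Total: 168729.2 Mb = 21091.2 MB.
At 50 Mbps: 168729.2 / 50 = 3375 s ≈ 56.2 minutes.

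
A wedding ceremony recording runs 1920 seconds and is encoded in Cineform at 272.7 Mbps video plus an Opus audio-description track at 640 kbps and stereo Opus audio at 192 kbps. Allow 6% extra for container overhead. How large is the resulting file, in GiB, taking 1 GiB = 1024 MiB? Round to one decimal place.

Audio total: 640 + 192 = 832 kbps = 0.832 Mbps.
Total bitrate: 272.7 + 0.832 = 273.532 Mbps.
Stream data: 273.532 Mbps × 1920 s = 525181.4 Mb.
With 6% container overhead: ×1.06.
556,692 Mb = 69,586,540,800 bytes ÷ 1,073,741,824 = 64.81 GiB.

64.8 GiB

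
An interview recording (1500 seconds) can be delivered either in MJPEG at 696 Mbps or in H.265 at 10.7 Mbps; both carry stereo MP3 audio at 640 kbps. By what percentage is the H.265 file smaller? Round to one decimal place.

Audio: 640 kbps = 0.640 Mbps.
MJPEG: 696.640 Mbps × 1500 s = 1044960.0 Mb = 130.620 GB.
H.265: 11.340 Mbps × 1500 s = 17010.0 Mb = 2.126 GB.
Reduction: (1 − 2.126/130.620) × 100 = 98.37%.

98.4%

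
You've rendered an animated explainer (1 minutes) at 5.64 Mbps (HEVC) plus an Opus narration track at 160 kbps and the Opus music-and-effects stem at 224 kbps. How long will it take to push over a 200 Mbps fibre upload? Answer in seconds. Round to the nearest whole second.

Audio total: 160 + 224 = 384 kbps = 0.384 Mbps.
Total bitrate: 6.024 Mbps.
File: 6.024 Mbps × 60 s = 361.4 Mb.
At 200 Mbps: 361.4 / 200 = 1.8 s ≈ 1.81 seconds.

2 seconds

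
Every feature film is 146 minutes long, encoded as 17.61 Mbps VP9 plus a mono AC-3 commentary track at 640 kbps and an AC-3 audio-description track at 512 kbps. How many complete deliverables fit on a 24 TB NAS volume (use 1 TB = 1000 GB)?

1168

146 min = 8760 s
Audio total: 640 + 512 = 1152 kbps = 1.152 Mbps.
Total bitrate: 18.762 Mbps.
Per item: 18.762 Mbps × 8760 s = 164,355 Mb = 20,544 MB.
Capacity: 24 TB = 192,000,000 Mb; 1168.20 items → 1168 complete.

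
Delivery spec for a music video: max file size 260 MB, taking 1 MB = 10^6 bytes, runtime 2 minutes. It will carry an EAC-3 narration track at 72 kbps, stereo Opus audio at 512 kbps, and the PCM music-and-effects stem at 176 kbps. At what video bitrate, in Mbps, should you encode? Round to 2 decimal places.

Budget: 260 MB = 2080.0 Mb.
2 min = 120 s
Total bitrate budget: 2080.0 Mb / 120 s = 17.333 Mbps.
Audio total: 72 + 512 + 176 = 760 kbps = 0.760 Mbps.
Video: 17.333 − 0.760 = 16.573 Mbps.

16.57 Mbps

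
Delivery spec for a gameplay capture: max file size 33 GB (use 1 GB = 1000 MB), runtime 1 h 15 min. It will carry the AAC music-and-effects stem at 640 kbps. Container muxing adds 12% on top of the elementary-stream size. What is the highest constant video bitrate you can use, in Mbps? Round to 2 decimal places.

Budget: 33 GB = 264000.0 Mb.
Stream payload after overhead: 264000.0 / 1.12 = 235714.3 Mb.
1 h 15 min = 75 min = 4500 s
Total bitrate budget: 235714.3 Mb / 4500 s = 52.381 Mbps.
Audio: 640 kbps = 0.640 Mbps.
Video: 52.381 − 0.640 = 51.741 Mbps.

51.74 Mbps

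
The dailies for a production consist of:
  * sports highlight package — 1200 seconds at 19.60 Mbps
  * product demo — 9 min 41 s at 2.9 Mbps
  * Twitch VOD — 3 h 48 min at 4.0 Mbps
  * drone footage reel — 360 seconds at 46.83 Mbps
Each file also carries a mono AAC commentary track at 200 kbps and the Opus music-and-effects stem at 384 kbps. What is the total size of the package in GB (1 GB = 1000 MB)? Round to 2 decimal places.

Audio total: 200 + 384 = 584 kbps = 0.584 Mbps.
sports highlight package: 20.184 Mbps × 1200 s = 24220.8 Mb
product demo: 3.484 Mbps × 581 s = 2024.2 Mb
Twitch VOD: 4.584 Mbps × 13680 s = 62709.1 Mb
drone footage reel: 47.414 Mbps × 360 s = 17069.0 Mb
Total: 106023.2 Mb = 13252.9 MB.
= 13.25 GB.

13.25 GB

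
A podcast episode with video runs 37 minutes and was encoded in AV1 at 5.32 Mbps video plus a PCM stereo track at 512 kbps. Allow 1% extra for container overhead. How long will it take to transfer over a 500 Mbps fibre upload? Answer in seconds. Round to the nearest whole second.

26 seconds

37 min = 2220 s
Audio: 512 kbps = 0.512 Mbps.
Total bitrate: 5.832 Mbps.
File: 5.832 Mbps × 2220 s = 12947.0 Mb.
With 1% container overhead: ×1.01. → 13076.5 Mb.
At 500 Mbps: 13076.5 / 500 = 26.2 s ≈ 26.2 seconds.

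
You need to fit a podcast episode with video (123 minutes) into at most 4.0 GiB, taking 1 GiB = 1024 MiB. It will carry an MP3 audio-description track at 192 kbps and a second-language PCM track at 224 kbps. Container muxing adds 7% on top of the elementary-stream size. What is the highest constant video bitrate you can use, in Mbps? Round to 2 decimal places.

3.94 Mbps

Budget: 4.0 GiB = 34359.7 Mb.
Stream payload after overhead: 34359.7 / 1.07 = 32111.9 Mb.
123 min = 7380 s
Total bitrate budget: 32111.9 Mb / 7380 s = 4.351 Mbps.
Audio total: 192 + 224 = 416 kbps = 0.416 Mbps.
Video: 4.351 − 0.416 = 3.935 Mbps.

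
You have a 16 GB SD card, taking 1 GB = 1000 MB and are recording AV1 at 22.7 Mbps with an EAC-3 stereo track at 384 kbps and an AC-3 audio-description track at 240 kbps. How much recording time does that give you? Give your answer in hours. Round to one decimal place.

1.5 hours

Audio total: 384 + 240 = 624 kbps = 0.624 Mbps.
Total bitrate: 22.7 + 0.624 = 23.324 Mbps.
Capacity: 16 GB = 128,000 Mb.
Recording time: 128,000 / 23.324 = 5,488 s ≈ 1.52 hours.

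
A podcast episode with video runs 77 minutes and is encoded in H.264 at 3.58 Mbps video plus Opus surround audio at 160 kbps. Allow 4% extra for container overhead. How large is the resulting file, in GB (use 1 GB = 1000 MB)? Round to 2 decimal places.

2.25 GB

77 min = 4620 s
Audio: 160 kbps = 0.160 Mbps.
Total bitrate: 3.58 + 0.160 = 3.740 Mbps.
Stream data: 3.740 Mbps × 4620 s = 17278.8 Mb.
With 4% container overhead: ×1.04.
17,970 Mb ÷ 8 = 2,246 MB → 2.246 GB.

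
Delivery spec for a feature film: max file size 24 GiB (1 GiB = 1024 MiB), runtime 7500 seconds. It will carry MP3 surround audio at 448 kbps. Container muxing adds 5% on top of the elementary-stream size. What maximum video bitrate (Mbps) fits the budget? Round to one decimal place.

Budget: 24 GiB = 206158.4 Mb.
Stream payload after overhead: 206158.4 / 1.05 = 196341.4 Mb.
Total bitrate budget: 196341.4 Mb / 7500 s = 26.179 Mbps.
Audio: 448 kbps = 0.448 Mbps.
Video: 26.179 − 0.448 = 25.731 Mbps.

25.7 Mbps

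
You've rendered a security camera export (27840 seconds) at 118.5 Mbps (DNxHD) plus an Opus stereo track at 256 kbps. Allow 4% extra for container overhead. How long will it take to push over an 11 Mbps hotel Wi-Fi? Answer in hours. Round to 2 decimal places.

86.83 hours

Audio: 256 kbps = 0.256 Mbps.
Total bitrate: 118.756 Mbps.
File: 118.756 Mbps × 27840 s = 3306167.0 Mb.
With 4% container overhead: ×1.04. → 3438413.7 Mb.
At 11 Mbps: 3438413.7 / 11 = 312583.1 s ≈ 86.8 hours.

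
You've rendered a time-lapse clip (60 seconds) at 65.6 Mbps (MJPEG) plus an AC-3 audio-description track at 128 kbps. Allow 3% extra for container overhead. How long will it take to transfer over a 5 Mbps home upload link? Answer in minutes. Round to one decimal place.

Audio: 128 kbps = 0.128 Mbps.
Total bitrate: 65.728 Mbps.
File: 65.728 Mbps × 60 s = 3943.7 Mb.
With 3% container overhead: ×1.03. → 4062.0 Mb.
At 5 Mbps: 4062.0 / 5 = 812.4 s ≈ 13.5 minutes.

13.5 minutes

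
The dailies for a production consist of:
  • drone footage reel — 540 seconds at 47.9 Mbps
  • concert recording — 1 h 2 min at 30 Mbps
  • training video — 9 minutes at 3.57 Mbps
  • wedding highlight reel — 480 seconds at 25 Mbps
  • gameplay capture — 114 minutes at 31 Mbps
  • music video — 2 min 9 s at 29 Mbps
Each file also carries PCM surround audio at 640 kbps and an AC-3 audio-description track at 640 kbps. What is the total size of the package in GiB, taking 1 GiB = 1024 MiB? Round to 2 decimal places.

Audio total: 640 + 640 = 1280 kbps = 1.280 Mbps.
drone footage reel: 49.180 Mbps × 540 s = 26557.2 Mb
concert recording: 31.280 Mbps × 3720 s = 116361.6 Mb
training video: 4.850 Mbps × 540 s = 2619.0 Mb
wedding highlight reel: 26.280 Mbps × 480 s = 12614.4 Mb
gameplay capture: 32.280 Mbps × 6840 s = 220795.2 Mb
music video: 30.280 Mbps × 129 s = 3906.1 Mb
Total: 382853.5 Mb = 47856.7 MB.
= 44.57 GiB.

44.57 GiB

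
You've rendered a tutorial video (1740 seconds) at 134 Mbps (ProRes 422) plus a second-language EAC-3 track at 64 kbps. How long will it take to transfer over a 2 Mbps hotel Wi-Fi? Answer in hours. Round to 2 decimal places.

Audio: 64 kbps = 0.064 Mbps.
Total bitrate: 134.064 Mbps.
File: 134.064 Mbps × 1740 s = 233271.4 Mb.
At 2 Mbps: 233271.4 / 2 = 116635.7 s ≈ 32.4 hours.

32.40 hours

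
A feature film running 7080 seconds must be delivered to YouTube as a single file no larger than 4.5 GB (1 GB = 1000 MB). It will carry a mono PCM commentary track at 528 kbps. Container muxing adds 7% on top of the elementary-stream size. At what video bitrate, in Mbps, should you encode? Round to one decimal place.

4.2 Mbps

Budget: 4.5 GB = 36000.0 Mb.
Stream payload after overhead: 36000.0 / 1.07 = 33644.9 Mb.
Total bitrate budget: 33644.9 Mb / 7080 s = 4.752 Mbps.
Audio: 528 kbps = 0.528 Mbps.
Video: 4.752 − 0.528 = 4.224 Mbps.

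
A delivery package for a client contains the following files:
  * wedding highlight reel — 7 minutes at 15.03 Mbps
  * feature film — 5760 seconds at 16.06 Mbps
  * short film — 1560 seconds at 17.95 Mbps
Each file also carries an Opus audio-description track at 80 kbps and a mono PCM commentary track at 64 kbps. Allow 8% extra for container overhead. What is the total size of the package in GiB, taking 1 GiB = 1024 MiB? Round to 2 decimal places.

Audio total: 80 + 64 = 144 kbps = 0.144 Mbps.
wedding highlight reel: 15.174 Mbps × 420 s × 1.08 = 6882.9 Mb
feature film: 16.204 Mbps × 5760 s × 1.08 = 100801.8 Mb
short film: 18.094 Mbps × 1560 s × 1.08 = 30484.8 Mb
Total: 138169.5 Mb = 17271.2 MB.
= 16.09 GiB.

16.09 GiB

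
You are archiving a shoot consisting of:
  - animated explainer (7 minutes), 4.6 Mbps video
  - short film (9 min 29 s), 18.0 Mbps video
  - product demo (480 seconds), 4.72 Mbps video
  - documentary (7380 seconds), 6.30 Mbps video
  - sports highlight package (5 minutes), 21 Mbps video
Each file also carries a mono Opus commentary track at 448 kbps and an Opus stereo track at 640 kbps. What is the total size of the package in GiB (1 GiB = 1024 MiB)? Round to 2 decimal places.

8.99 GiB

Audio total: 448 + 640 = 1088 kbps = 1.088 Mbps.
animated explainer: 5.688 Mbps × 420 s = 2389.0 Mb
short film: 19.088 Mbps × 569 s = 10861.1 Mb
product demo: 5.808 Mbps × 480 s = 2787.8 Mb
documentary: 7.388 Mbps × 7380 s = 54523.4 Mb
sports highlight package: 22.088 Mbps × 300 s = 6626.4 Mb
Total: 77187.7 Mb = 9648.5 MB.
= 8.986 GiB.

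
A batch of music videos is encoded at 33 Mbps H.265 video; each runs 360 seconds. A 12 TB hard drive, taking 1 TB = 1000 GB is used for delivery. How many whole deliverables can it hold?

Per item: 33.000 Mbps × 360 s = 11,880 Mb = 1,485 MB.
Capacity: 12 TB = 96,000,000 Mb; 8080.81 items → 8080 complete.

8080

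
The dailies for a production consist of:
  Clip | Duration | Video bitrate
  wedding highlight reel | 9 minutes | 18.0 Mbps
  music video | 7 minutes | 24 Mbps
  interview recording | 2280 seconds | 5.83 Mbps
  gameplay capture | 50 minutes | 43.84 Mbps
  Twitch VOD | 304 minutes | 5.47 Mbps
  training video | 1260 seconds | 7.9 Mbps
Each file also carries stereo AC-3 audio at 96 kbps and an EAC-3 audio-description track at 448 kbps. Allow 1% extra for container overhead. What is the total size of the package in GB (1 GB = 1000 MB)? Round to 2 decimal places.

Audio total: 96 + 448 = 544 kbps = 0.544 Mbps.
wedding highlight reel: 18.544 Mbps × 540 s × 1.01 = 10113.9 Mb
music video: 24.544 Mbps × 420 s × 1.01 = 10411.6 Mb
interview recording: 6.374 Mbps × 2280 s × 1.01 = 14678.0 Mb
gameplay capture: 44.384 Mbps × 3000 s × 1.01 = 134483.5 Mb
Twitch VOD: 6.014 Mbps × 18240 s × 1.01 = 110792.3 Mb
training video: 8.444 Mbps × 1260 s × 1.01 = 10745.8 Mb
Total: 291225.2 Mb = 36403.1 MB.
= 36.40 GB.

36.40 GB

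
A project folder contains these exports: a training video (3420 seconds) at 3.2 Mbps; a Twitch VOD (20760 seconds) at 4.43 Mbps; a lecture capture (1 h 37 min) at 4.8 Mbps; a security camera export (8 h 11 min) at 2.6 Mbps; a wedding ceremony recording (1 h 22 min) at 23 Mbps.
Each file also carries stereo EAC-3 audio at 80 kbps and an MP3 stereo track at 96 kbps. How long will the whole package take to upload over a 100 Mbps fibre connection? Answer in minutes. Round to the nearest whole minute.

Audio total: 80 + 96 = 176 kbps = 0.176 Mbps.
training video: 3.376 Mbps × 3420 s = 11545.9 Mb
Twitch VOD: 4.606 Mbps × 20760 s = 95620.6 Mb
lecture capture: 4.976 Mbps × 5820 s = 28960.3 Mb
security camera export: 2.776 Mbps × 29460 s = 81781.0 Mb
wedding ceremony recording: 23.176 Mbps × 4920 s = 114025.9 Mb
Total: 331933.7 Mb = 41491.7 MB.
At 100 Mbps: 331933.7 / 100 = 3319 s ≈ 55.3 minutes.

55 minutes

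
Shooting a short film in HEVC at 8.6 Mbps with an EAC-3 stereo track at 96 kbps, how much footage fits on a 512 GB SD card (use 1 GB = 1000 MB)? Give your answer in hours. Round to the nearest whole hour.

131 hours

Audio: 96 kbps = 0.096 Mbps.
Total bitrate: 8.6 + 0.096 = 8.696 Mbps.
Capacity: 512 GB = 4,096,000 Mb.
Recording time: 4,096,000 / 8.696 = 471,021 s ≈ 131 hours.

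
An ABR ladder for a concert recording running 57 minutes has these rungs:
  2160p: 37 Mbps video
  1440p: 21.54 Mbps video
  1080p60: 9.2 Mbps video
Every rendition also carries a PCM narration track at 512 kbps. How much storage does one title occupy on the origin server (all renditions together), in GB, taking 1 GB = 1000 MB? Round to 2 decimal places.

57 min = 3420 s
Audio: 512 kbps = 0.512 Mbps.
Sum of rendition bitrates: (37+0.512) + (21.54+0.512) + (9.2+0.512) = 69.276 Mbps.
× 3420 s = 236,924 Mb = 29,615 MB = 29.62 GB.

29.62 GB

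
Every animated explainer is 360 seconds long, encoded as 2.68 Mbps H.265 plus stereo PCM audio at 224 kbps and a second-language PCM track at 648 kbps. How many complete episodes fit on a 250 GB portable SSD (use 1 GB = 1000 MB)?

Audio total: 224 + 648 = 872 kbps = 0.872 Mbps.
Total bitrate: 3.552 Mbps.
Per item: 3.552 Mbps × 360 s = 1,279 Mb = 159.8 MB.
Capacity: 250 GB = 2,000,000 Mb; 1564.06 items → 1564 complete.

1564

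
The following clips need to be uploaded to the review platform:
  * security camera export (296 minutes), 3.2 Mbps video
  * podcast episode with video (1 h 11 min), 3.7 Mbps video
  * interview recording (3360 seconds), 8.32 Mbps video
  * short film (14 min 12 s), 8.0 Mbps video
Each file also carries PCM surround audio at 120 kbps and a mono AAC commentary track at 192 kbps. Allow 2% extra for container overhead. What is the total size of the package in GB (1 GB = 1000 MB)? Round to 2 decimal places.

Audio total: 120 + 192 = 312 kbps = 0.312 Mbps.
security camera export: 3.512 Mbps × 17760 s × 1.02 = 63620.6 Mb
podcast episode with video: 4.012 Mbps × 4260 s × 1.02 = 17432.9 Mb
interview recording: 8.632 Mbps × 3360 s × 1.02 = 29583.6 Mb
short film: 8.312 Mbps × 852 s × 1.02 = 7223.5 Mb
Total: 117860.6 Mb = 14732.6 MB.
= 14.73 GB.

14.73 GB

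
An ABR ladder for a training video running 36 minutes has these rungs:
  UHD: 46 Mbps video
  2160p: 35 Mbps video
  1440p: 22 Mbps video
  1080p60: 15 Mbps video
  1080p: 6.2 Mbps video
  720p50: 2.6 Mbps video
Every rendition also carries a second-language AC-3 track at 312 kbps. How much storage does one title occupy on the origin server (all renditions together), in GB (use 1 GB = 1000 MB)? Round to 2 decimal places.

36 min = 2160 s
Audio: 312 kbps = 0.312 Mbps.
Sum of rendition bitrates: (46+0.312) + (35+0.312) + (22+0.312) + (15+0.312) + (6.2+0.312) + (2.6+0.312) = 128.672 Mbps.
× 2160 s = 277,932 Mb = 34,741 MB = 34.74 GB.

34.74 GB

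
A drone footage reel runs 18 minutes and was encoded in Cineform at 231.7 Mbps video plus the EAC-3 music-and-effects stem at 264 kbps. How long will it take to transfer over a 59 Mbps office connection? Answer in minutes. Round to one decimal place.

18 min = 1080 s
Audio: 264 kbps = 0.264 Mbps.
Total bitrate: 231.964 Mbps.
File: 231.964 Mbps × 1080 s = 250521.1 Mb.
At 59 Mbps: 250521.1 / 59 = 4246.1 s ≈ 70.8 minutes.

70.8 minutes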